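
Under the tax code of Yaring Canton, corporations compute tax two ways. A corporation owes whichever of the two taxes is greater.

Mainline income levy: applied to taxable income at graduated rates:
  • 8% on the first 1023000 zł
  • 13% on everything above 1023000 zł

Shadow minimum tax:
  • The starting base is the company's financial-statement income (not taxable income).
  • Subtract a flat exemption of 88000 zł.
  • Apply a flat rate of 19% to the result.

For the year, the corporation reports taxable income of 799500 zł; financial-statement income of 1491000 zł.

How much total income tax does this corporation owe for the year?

266570 zł

Mainline income levy:
  799500 zł × 8% = 63960 zł

Shadow minimum tax:
  Base (financial-statement income): 1491000 zł
  Less exemption 88000 zł → base 1403000 zł
  1403000 zł × 19% = 266570 zł

266570 zł > 63960 zł, so the shadow minimum tax is the binding amount.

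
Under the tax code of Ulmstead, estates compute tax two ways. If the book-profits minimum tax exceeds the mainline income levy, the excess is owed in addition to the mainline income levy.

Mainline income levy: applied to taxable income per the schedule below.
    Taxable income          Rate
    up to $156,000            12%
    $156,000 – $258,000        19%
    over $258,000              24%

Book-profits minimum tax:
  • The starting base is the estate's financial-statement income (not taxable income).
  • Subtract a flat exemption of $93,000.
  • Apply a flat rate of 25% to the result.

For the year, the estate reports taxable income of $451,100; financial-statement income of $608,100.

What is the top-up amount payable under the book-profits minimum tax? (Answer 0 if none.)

Book-profits minimum tax:
  Base (financial-statement income): $608,100
  Less exemption $93,000 → base $515,100
  $515,100 × 25% = $128,775

Mainline income levy:
  $156,000 × 12% = $18,720
  $102,000 × 19% = $19,380
  $193,100 × 24% = $46,344
  → $84,444

Excess of book-profits minimum tax over mainline income levy: $128,775 − $84,444 = $44,331.

$44,331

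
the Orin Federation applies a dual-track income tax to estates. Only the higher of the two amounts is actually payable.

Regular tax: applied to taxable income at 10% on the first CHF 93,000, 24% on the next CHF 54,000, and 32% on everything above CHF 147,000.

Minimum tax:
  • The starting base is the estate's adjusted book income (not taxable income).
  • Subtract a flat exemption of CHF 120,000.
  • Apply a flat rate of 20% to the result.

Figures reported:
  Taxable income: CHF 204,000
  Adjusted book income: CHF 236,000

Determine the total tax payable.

Regular tax:
  CHF 93,000 × 10% = CHF 9,300
  CHF 54,000 × 24% = CHF 12,960
  CHF 57,000 × 32% = CHF 18,240
  → CHF 40,500

Minimum tax:
  Base (adjusted book income): CHF 236,000
  Less exemption CHF 120,000 → base CHF 116,000
  CHF 116,000 × 20% = CHF 23,200

CHF 40,500 > CHF 23,200, so the regular tax governs.

CHF 40,500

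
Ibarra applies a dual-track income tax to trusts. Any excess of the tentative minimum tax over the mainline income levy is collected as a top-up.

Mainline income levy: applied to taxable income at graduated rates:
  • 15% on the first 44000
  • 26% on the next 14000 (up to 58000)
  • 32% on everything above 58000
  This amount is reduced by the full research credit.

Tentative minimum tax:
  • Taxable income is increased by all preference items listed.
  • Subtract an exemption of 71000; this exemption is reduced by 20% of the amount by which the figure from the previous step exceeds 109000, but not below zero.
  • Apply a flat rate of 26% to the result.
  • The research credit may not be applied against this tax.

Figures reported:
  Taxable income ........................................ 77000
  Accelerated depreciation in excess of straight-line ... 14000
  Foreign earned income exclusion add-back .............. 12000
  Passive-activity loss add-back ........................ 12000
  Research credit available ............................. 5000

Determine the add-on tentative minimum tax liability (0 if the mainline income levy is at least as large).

Mainline income levy:
  44000 × 15% = 6600
  14000 × 26% = 3640
  19000 × 32% = 6080
  → 16320
  Less research credit 5000 → 11320

Tentative minimum tax:
  Adjusted income: 77000 + 14000 + 12000 + 12000 = 115000
  Exemption: 71000 − 20% × (115000 − 109000) = 71000 − 1200 = 69800
  Base: 115000 − 69800 = 45200
  45200 × 26% = 11752

Excess of tentative minimum tax over mainline income levy: 11752 − 11320 = 432.

432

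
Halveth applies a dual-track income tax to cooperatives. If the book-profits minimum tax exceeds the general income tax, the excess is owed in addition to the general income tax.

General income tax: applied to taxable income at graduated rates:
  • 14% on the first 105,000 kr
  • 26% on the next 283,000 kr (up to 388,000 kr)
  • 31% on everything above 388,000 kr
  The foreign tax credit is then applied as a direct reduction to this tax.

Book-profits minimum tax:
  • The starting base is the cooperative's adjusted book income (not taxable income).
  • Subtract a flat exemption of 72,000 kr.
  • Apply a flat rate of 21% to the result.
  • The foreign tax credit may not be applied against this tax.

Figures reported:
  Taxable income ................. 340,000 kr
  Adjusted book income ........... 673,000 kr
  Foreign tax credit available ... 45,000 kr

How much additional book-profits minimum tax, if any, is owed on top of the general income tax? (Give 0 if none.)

Book-profits minimum tax:
  Base (adjusted book income): 673,000 kr
  Less exemption 72,000 kr → base 601,000 kr
  601,000 kr × 21% = 126,210 kr

General income tax:
  105,000 kr × 14% = 14,700 kr
  235,000 kr × 26% = 61,100 kr
  → 75,800 kr
  Less foreign tax credit 45,000 kr → 30,800 kr

Excess of book-profits minimum tax over general income tax: 126,210 kr − 30,800 kr = 95,410 kr.

95,410 kr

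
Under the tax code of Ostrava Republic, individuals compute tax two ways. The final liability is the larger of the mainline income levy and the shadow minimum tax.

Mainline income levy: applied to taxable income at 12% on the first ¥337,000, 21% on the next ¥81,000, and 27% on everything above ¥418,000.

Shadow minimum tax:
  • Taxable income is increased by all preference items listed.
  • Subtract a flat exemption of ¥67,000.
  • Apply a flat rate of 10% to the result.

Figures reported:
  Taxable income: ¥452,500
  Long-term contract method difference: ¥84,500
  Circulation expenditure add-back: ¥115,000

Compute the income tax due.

¥66,765

Mainline income levy:
  ¥337,000 × 12% = ¥40,440
  ¥81,000 × 21% = ¥17,010
  ¥34,500 × 27% = ¥9,315
  → ¥66,765

Shadow minimum tax:
  Adjusted income: ¥452,500 + ¥84,500 + ¥115,000 = ¥652,000
  Less exemption ¥67,000 → base ¥585,000
  ¥585,000 × 10% = ¥58,500

¥66,765 > ¥58,500, so the mainline income levy governs.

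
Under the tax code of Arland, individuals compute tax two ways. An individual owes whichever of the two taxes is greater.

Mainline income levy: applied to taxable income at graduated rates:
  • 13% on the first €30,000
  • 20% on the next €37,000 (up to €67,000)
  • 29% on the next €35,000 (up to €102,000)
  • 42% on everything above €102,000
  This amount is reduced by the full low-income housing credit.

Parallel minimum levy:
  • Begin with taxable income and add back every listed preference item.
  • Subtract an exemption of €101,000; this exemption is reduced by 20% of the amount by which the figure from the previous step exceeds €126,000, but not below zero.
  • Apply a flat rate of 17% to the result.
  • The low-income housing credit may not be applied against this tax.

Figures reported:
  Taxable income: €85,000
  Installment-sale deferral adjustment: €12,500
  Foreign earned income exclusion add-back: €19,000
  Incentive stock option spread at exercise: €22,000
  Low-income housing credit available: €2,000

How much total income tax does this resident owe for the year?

€14,520

Mainline income levy:
  €30,000 × 13% = €3,900
  €37,000 × 20% = €7,400
  €18,000 × 29% = €5,220
  → €16,520
  Less low-income housing credit €2,000 → €14,520

Parallel minimum levy:
  Adjusted income: €85,000 + €12,500 + €19,000 + €22,000 = €138,500
  Exemption: €101,000 − 20% × (€138,500 − €126,000) = €101,000 − €2,500 = €98,500
  Base: €138,500 − €98,500 = €40,000
  €40,000 × 17% = €6,800

€14,520 > €6,800, so the mainline income levy governs.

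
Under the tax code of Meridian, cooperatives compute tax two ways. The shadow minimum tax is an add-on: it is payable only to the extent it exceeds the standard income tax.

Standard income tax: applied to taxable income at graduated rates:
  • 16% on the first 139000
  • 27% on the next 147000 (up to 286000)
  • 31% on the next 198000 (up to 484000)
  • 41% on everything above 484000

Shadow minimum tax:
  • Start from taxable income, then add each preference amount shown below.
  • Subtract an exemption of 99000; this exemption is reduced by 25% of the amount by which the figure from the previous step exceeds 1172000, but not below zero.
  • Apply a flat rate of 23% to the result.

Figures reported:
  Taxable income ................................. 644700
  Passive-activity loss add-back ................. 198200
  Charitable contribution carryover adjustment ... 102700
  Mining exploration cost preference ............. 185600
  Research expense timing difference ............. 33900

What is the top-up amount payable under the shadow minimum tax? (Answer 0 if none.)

56006

Shadow minimum tax:
  Adjusted income: 644700 + 198200 + 102700 + 185600 + 33900 = 1165100
  Exemption: 1165100 ≤ 1172000, so full 99000 applies
  Base: 1165100 − 99000 = 1066100
  1066100 × 23% = 245203

Standard income tax:
  139000 × 16% = 22240
  147000 × 27% = 39690
  198000 × 31% = 61380
  160700 × 41% = 65887
  → 189197

Excess of shadow minimum tax over standard income tax: 245203 − 189197 = 56006.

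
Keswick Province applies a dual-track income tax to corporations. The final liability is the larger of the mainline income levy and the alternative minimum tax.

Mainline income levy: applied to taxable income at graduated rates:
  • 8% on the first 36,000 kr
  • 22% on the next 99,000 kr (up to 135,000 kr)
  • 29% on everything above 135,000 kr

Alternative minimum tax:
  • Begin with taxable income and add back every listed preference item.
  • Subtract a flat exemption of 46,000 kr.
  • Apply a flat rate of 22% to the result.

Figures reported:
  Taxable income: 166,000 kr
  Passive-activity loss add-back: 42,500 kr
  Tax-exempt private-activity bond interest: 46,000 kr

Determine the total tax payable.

45,870 kr

Mainline income levy:
  36,000 kr × 8% = 2,880 kr
  99,000 kr × 22% = 21,780 kr
  31,000 kr × 29% = 8,990 kr
  → 33,650 kr

Alternative minimum tax:
  Adjusted income: 166,000 kr + 42,500 kr + 46,000 kr = 254,500 kr
  Less exemption 46,000 kr → base 208,500 kr
  208,500 kr × 22% = 45,870 kr

45,870 kr > 33,650 kr, so the alternative minimum tax is the binding amount.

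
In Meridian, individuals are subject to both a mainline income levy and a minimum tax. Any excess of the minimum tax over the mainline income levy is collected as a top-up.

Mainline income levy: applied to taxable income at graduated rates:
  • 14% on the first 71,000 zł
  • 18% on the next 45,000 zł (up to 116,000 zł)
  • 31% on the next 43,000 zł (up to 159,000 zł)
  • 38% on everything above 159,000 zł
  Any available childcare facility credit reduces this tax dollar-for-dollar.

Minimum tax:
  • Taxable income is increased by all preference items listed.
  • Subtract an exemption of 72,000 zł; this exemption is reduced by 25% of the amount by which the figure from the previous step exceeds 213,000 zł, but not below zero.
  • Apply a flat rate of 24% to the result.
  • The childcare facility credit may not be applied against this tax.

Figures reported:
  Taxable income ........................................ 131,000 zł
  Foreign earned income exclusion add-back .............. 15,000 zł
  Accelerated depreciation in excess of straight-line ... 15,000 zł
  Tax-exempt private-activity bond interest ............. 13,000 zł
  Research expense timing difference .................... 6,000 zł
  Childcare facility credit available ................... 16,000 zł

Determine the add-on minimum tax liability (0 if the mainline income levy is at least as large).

Minimum tax:
  Adjusted income: 131,000 zł + 15,000 zł + 15,000 zł + 13,000 zł + 6,000 zł = 180,000 zł
  Exemption: 180,000 zł ≤ 213,000 zł, so full 72,000 zł applies
  Base: 180,000 zł − 72,000 zł = 108,000 zł
  108,000 zł × 24% = 25,920 zł

Mainline income levy:
  71,000 zł × 14% = 9,940 zł
  45,000 zł × 18% = 8,100 zł
  15,000 zł × 31% = 4,650 zł
  → 22,690 zł
  Less childcare facility credit 16,000 zł → 6,690 zł

Excess of minimum tax over mainline income levy: 25,920 zł − 6,690 zł = 19,230 zł.

19,230 zł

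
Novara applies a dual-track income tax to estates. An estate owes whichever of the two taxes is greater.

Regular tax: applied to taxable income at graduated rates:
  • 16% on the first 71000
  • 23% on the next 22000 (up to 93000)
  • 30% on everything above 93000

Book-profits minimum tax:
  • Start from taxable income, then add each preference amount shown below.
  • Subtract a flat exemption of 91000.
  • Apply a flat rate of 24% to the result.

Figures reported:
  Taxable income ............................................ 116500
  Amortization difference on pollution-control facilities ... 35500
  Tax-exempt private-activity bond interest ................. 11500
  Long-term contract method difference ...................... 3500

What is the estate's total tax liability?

Book-profits minimum tax:
  Adjusted income: 116500 + 35500 + 11500 + 3500 = 167000
  Less exemption 91000 → base 76000
  76000 × 24% = 18240

Regular tax:
  71000 × 16% = 11360
  22000 × 23% = 5060
  23500 × 30% = 7050
  → 23470

23470 > 18240, so the regular tax governs.

23470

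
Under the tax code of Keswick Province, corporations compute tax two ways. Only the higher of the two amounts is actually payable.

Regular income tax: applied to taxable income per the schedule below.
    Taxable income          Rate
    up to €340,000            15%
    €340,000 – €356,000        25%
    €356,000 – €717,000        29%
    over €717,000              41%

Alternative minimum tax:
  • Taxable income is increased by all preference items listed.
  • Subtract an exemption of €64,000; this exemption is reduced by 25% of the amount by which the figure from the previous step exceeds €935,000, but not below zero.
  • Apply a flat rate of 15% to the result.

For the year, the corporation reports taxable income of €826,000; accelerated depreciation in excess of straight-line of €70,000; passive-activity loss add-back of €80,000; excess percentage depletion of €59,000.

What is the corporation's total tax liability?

Regular income tax:
  €340,000 × 15% = €51,000
  €16,000 × 25% = €4,000
  €361,000 × 29% = €104,690
  €109,000 × 41% = €44,690
  → €204,380

Alternative minimum tax:
  Adjusted income: €826,000 + €70,000 + €80,000 + €59,000 = €1,035,000
  Exemption: €64,000 − 25% × (€1,035,000 − €935,000) = €64,000 − €25,000 = €39,000
  Base: €1,035,000 − €39,000 = €996,000
  €996,000 × 15% = €149,400

€204,380 > €149,400, so the regular income tax governs.

€204,380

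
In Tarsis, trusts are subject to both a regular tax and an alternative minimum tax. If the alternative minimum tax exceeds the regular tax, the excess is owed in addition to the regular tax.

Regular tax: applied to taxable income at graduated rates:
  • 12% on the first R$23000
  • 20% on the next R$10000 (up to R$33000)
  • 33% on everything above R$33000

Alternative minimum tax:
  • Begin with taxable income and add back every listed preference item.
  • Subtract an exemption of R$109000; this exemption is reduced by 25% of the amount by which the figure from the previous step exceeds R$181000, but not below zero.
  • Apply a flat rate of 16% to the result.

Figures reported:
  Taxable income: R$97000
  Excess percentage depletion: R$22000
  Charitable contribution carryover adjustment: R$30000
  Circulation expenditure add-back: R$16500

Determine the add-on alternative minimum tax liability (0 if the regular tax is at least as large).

R$0

Alternative minimum tax:
  Adjusted income: R$97000 + R$22000 + R$30000 + R$16500 = R$165500
  Exemption: R$165500 ≤ R$181000, so full R$109000 applies
  Base: R$165500 − R$109000 = R$56500
  R$56500 × 16% = R$9040

Regular tax:
  R$23000 × 12% = R$2760
  R$10000 × 20% = R$2000
  R$64000 × 33% = R$21120
  → R$25880

R$9040 ≤ R$25880, so no add-on is due.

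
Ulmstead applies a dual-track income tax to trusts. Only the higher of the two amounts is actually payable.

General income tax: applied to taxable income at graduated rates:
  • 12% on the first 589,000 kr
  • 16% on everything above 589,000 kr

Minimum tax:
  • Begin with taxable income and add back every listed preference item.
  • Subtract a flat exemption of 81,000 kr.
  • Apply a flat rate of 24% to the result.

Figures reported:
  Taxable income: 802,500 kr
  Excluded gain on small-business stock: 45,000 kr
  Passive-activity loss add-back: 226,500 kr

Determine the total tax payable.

238,320 kr

Minimum tax:
  Adjusted income: 802,500 kr + 45,000 kr + 226,500 kr = 1,074,000 kr
  Less exemption 81,000 kr → base 993,000 kr
  993,000 kr × 24% = 238,320 kr

General income tax:
  589,000 kr × 12% = 70,680 kr
  213,500 kr × 16% = 34,160 kr
  → 104,840 kr

238,320 kr > 104,840 kr, so the minimum tax is the binding amount.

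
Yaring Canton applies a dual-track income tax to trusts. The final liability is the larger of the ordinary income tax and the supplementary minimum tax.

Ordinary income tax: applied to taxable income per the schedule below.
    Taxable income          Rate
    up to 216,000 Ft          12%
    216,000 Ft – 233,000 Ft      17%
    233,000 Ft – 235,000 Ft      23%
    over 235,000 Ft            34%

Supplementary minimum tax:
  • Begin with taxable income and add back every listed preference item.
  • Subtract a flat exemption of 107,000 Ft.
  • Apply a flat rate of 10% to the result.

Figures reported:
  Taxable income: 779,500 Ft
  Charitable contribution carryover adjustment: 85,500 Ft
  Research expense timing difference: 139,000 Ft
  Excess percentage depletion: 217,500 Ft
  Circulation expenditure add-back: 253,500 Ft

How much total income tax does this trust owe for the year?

214,400 Ft

Supplementary minimum tax:
  Adjusted income: 779,500 Ft + 85,500 Ft + 139,000 Ft + 217,500 Ft + 253,500 Ft = 1,475,000 Ft
  Less exemption 107,000 Ft → base 1,368,000 Ft
  1,368,000 Ft × 10% = 136,800 Ft

Ordinary income tax:
  216,000 Ft × 12% = 25,920 Ft
  17,000 Ft × 17% = 2,890 Ft
  2,000 Ft × 23% = 460 Ft
  544,500 Ft × 34% = 185,130 Ft
  → 214,400 Ft

214,400 Ft > 136,800 Ft, so the ordinary income tax governs.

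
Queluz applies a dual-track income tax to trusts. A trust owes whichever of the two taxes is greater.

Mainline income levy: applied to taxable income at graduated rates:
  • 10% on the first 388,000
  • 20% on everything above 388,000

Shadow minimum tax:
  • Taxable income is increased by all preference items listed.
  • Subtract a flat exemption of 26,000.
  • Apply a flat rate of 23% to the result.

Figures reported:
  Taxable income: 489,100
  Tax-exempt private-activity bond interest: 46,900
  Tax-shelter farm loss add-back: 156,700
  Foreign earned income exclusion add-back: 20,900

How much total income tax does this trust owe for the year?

158,148

Mainline income levy:
  388,000 × 10% = 38,800
  101,100 × 20% = 20,220
  → 59,020

Shadow minimum tax:
  Adjusted income: 489,100 + 46,900 + 156,700 + 20,900 = 713,600
  Less exemption 26,000 → base 687,600
  687,600 × 23% = 158,148

158,148 > 59,020, so the shadow minimum tax is the binding amount.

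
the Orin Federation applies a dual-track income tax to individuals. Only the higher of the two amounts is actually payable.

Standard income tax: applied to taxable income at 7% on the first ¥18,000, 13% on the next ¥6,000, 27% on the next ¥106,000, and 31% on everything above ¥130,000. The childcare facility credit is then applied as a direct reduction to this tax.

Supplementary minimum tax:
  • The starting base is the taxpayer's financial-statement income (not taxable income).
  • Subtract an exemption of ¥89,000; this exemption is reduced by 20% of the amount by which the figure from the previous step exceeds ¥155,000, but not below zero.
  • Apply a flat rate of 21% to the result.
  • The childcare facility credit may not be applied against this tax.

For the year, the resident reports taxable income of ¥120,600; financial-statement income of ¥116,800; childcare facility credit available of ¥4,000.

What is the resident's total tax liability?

¥24,122

Standard income tax:
  ¥18,000 × 7% = ¥1,260
  ¥6,000 × 13% = ¥780
  ¥96,600 × 27% = ¥26,082
  → ¥28,122
  Less childcare facility credit ¥4,000 → ¥24,122

Supplementary minimum tax:
  Base (financial-statement income): ¥116,800
  Exemption: ¥116,800 ≤ ¥155,000, so full ¥89,000 applies
  Base: ¥116,800 − ¥89,000 = ¥27,800
  ¥27,800 × 21% = ¥5,838

¥24,122 > ¥5,838, so the standard income tax governs.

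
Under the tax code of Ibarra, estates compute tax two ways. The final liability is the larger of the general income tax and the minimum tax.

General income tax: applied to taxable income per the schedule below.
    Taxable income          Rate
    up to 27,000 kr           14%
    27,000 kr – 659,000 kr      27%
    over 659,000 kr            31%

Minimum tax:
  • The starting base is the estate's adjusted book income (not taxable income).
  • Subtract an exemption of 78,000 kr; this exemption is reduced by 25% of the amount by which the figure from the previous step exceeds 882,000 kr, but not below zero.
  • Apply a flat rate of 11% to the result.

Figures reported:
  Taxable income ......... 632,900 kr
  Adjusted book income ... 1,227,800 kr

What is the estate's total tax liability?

Minimum tax:
  Base (adjusted book income): 1,227,800 kr
  Exemption: 25% × (1,227,800 kr − 882,000 kr) = 86,450 kr ≥ 78,000 kr, so the exemption is fully phased out
  Base: 1,227,800 kr − 0 kr = 1,227,800 kr
  1,227,800 kr × 11% = 135,058 kr

General income tax:
  27,000 kr × 14% = 3,780 kr
  605,900 kr × 27% = 163,593 kr
  → 167,373 kr

167,373 kr > 135,058 kr, so the general income tax governs.

167,373 kr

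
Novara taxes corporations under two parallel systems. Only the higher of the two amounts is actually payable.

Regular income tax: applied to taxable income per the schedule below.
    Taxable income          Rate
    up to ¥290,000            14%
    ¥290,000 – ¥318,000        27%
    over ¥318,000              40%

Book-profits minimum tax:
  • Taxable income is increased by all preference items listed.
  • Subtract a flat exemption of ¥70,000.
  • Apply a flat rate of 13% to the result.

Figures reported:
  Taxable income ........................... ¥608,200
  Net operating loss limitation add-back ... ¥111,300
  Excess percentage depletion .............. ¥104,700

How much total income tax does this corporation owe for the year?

¥164,240

Regular income tax:
  ¥290,000 × 14% = ¥40,600
  ¥28,000 × 27% = ¥7,560
  ¥290,200 × 40% = ¥116,080
  → ¥164,240

Book-profits minimum tax:
  Adjusted income: ¥608,200 + ¥111,300 + ¥104,700 = ¥824,200
  Less exemption ¥70,000 → base ¥754,200
  ¥754,200 × 13% = ¥98,046

¥164,240 > ¥98,046, so the regular income tax governs.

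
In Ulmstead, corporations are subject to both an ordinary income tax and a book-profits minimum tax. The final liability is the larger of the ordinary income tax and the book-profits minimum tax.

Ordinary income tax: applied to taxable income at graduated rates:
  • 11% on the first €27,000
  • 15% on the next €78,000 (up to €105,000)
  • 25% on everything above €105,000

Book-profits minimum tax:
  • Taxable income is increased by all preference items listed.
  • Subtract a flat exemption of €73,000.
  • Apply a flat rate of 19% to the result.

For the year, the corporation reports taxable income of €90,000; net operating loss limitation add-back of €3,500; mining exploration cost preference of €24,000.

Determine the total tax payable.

€12,420

Ordinary income tax:
  €27,000 × 11% = €2,970
  €63,000 × 15% = €9,450
  → €12,420

Book-profits minimum tax:
  Adjusted income: €90,000 + €3,500 + €24,000 = €117,500
  Less exemption €73,000 → base €44,500
  €44,500 × 19% = €8,455

€12,420 > €8,455, so the ordinary income tax governs.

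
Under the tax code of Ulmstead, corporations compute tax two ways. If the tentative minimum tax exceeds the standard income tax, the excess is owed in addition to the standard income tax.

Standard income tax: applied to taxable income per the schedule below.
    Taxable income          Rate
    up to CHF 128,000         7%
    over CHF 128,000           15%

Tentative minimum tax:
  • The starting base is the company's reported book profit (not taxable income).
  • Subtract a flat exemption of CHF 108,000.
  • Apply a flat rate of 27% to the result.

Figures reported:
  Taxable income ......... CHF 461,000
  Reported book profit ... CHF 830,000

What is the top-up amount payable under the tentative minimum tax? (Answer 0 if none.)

CHF 136,030

Tentative minimum tax:
  Base (reported book profit): CHF 830,000
  Less exemption CHF 108,000 → base CHF 722,000
  CHF 722,000 × 27% = CHF 194,940

Standard income tax:
  CHF 128,000 × 7% = CHF 8,960
  CHF 333,000 × 15% = CHF 49,950
  → CHF 58,910

Excess of tentative minimum tax over standard income tax: CHF 194,940 − CHF 58,910 = CHF 136,030.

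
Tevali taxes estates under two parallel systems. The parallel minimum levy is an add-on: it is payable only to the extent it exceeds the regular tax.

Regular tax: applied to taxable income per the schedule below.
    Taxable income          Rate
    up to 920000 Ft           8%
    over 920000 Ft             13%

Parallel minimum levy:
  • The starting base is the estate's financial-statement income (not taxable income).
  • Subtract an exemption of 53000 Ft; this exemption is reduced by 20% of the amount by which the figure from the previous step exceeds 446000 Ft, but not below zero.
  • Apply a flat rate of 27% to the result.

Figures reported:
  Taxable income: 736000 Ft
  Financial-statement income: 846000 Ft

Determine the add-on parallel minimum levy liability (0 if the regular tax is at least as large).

169540 Ft

Parallel minimum levy:
  Base (financial-statement income): 846000 Ft
  Exemption: 20% × (846000 Ft − 446000 Ft) = 80000 Ft ≥ 53000 Ft, so the exemption is fully phased out
  Base: 846000 Ft − 0 Ft = 846000 Ft
  846000 Ft × 27% = 228420 Ft

Regular tax:
  736000 Ft × 8% = 58880 Ft

Excess of parallel minimum levy over regular tax: 228420 Ft − 58880 Ft = 169540 Ft.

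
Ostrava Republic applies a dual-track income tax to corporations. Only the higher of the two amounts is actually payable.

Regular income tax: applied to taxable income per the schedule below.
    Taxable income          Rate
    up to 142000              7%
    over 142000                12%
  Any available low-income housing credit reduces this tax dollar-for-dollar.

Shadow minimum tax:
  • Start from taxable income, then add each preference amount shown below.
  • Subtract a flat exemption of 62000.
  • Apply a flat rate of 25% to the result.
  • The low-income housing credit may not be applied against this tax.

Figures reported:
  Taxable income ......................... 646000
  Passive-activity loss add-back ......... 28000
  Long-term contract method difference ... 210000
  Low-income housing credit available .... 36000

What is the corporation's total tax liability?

205500

Regular income tax:
  142000 × 7% = 9940
  504000 × 12% = 60480
  → 70420
  Less low-income housing credit 36000 → 34420

Shadow minimum tax:
  Adjusted income: 646000 + 28000 + 210000 = 884000
  Less exemption 62000 → base 822000
  822000 × 25% = 205500

205500 > 34420, so the shadow minimum tax is the binding amount.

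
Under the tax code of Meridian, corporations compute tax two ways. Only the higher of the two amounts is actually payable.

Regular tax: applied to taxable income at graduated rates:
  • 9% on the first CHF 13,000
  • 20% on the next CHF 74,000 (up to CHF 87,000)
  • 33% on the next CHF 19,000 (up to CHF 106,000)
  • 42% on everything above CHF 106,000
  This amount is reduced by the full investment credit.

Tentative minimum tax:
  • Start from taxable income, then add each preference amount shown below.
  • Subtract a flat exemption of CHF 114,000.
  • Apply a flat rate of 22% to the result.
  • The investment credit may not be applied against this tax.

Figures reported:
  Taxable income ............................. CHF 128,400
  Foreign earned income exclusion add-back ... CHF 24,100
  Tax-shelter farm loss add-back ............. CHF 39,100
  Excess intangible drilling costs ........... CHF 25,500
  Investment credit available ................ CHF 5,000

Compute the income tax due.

CHF 26,648

Regular tax:
  CHF 13,000 × 9% = CHF 1,170
  CHF 74,000 × 20% = CHF 14,800
  CHF 19,000 × 33% = CHF 6,270
  CHF 22,400 × 42% = CHF 9,408
  → CHF 31,648
  Less investment credit CHF 5,000 → CHF 26,648

Tentative minimum tax:
  Adjusted income: CHF 128,400 + CHF 24,100 + CHF 39,100 + CHF 25,500 = CHF 217,100
  Less exemption CHF 114,000 → base CHF 103,100
  CHF 103,100 × 22% = CHF 22,682

CHF 26,648 > CHF 22,682, so the regular tax governs.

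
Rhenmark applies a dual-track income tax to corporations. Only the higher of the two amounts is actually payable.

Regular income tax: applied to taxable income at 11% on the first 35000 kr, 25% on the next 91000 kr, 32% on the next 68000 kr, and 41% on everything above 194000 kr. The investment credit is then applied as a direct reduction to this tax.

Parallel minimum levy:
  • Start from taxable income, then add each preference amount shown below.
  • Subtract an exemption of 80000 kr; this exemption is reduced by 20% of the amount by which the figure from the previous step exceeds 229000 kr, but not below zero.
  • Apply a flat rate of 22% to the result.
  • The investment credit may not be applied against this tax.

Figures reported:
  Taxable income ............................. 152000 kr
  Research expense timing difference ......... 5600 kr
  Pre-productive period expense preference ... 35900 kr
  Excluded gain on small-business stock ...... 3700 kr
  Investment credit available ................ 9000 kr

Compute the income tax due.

25920 kr

Parallel minimum levy:
  Adjusted income: 152000 kr + 5600 kr + 35900 kr + 3700 kr = 197200 kr
  Exemption: 197200 kr ≤ 229000 kr, so full 80000 kr applies
  Base: 197200 kr − 80000 kr = 117200 kr
  117200 kr × 22% = 25784 kr

Regular income tax:
  35000 kr × 11% = 3850 kr
  91000 kr × 25% = 22750 kr
  26000 kr × 32% = 8320 kr
  → 34920 kr
  Less investment credit 9000 kr → 25920 kr

25920 kr > 25784 kr, so the regular income tax governs.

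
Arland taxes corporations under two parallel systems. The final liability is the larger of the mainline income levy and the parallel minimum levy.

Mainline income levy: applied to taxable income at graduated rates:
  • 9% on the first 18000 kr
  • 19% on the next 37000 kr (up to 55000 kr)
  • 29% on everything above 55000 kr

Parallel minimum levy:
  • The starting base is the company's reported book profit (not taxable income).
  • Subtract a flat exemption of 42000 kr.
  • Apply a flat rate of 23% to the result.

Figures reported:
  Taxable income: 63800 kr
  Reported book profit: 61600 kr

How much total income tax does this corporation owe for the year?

Parallel minimum levy:
  Base (reported book profit): 61600 kr
  Less exemption 42000 kr → base 19600 kr
  19600 kr × 23% = 4508 kr

Mainline income levy:
  18000 kr × 9% = 1620 kr
  37000 kr × 19% = 7030 kr
  8800 kr × 29% = 2552 kr
  → 11202 kr

11202 kr > 4508 kr, so the mainline income levy governs.

11202 kr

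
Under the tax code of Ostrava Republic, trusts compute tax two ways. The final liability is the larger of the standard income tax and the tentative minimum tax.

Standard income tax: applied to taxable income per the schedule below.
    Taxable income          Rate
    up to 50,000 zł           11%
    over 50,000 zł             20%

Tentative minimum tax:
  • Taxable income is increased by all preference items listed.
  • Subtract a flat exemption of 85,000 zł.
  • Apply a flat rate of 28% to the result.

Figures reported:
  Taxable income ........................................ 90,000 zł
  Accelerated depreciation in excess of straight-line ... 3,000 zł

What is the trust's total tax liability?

13,500 zł

Tentative minimum tax:
  Adjusted income: 90,000 zł + 3,000 zł = 93,000 zł
  Less exemption 85,000 zł → base 8,000 zł
  8,000 zł × 28% = 2,240 zł

Standard income tax:
  50,000 zł × 11% = 5,500 zł
  40,000 zł × 20% = 8,000 zł
  → 13,500 zł

13,500 zł > 2,240 zł, so the standard income tax governs.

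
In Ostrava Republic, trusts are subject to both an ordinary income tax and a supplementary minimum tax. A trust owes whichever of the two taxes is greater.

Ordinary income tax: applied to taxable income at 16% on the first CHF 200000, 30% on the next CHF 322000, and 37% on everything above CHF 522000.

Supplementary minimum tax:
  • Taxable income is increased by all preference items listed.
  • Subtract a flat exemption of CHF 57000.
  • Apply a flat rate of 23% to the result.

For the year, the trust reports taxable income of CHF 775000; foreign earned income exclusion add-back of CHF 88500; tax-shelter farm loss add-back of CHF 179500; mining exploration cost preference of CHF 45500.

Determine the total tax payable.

CHF 237245

Ordinary income tax:
  CHF 200000 × 16% = CHF 32000
  CHF 322000 × 30% = CHF 96600
  CHF 253000 × 37% = CHF 93610
  → CHF 222210

Supplementary minimum tax:
  Adjusted income: CHF 775000 + CHF 88500 + CHF 179500 + CHF 45500 = CHF 1088500
  Less exemption CHF 57000 → base CHF 1031500
  CHF 1031500 × 23% = CHF 237245

CHF 237245 > CHF 222210, so the supplementary minimum tax is the binding amount.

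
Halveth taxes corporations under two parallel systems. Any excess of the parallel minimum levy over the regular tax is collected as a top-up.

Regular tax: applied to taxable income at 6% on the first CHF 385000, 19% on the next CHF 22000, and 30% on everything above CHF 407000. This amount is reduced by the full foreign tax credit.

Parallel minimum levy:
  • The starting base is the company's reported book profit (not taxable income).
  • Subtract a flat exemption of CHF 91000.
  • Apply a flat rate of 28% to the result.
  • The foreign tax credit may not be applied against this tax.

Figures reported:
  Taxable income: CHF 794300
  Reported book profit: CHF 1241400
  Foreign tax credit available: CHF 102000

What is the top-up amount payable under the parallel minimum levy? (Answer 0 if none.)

Regular tax:
  CHF 385000 × 6% = CHF 23100
  CHF 22000 × 19% = CHF 4180
  CHF 387300 × 30% = CHF 116190
  → CHF 143470
  Less foreign tax credit CHF 102000 → CHF 41470

Parallel minimum levy:
  Base (reported book profit): CHF 1241400
  Less exemption CHF 91000 → base CHF 1150400
  CHF 1150400 × 28% = CHF 322112

Excess of parallel minimum levy over regular tax: CHF 322112 − CHF 41470 = CHF 280642.

CHF 280642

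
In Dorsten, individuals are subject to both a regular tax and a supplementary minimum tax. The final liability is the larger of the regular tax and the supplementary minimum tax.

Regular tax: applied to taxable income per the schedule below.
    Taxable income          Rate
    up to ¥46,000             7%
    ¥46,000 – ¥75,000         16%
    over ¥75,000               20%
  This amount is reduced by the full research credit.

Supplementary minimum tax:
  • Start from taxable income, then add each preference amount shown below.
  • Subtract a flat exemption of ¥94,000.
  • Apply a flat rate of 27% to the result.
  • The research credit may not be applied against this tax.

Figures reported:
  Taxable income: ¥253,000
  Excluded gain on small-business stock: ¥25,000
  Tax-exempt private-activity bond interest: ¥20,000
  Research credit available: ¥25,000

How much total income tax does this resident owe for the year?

Regular tax:
  ¥46,000 × 7% = ¥3,220
  ¥29,000 × 16% = ¥4,640
  ¥178,000 × 20% = ¥35,600
  → ¥43,460
  Less research credit ¥25,000 → ¥18,460

Supplementary minimum tax:
  Adjusted income: ¥253,000 + ¥25,000 + ¥20,000 = ¥298,000
  Less exemption ¥94,000 → base ¥204,000
  ¥204,000 × 27% = ¥55,080

¥55,080 > ¥18,460, so the supplementary minimum tax is the binding amount.

¥55,080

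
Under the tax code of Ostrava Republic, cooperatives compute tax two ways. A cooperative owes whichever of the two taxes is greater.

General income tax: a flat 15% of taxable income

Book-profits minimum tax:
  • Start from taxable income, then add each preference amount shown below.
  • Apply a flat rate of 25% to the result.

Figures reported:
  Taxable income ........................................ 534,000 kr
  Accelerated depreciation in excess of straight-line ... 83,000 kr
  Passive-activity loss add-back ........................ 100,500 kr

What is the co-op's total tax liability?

179,375 kr

General income tax:
  534,000 kr × 15% = 80,100 kr

Book-profits minimum tax:
  Adjusted income: 534,000 kr + 83,000 kr + 100,500 kr = 717,500 kr
  717,500 kr × 25% = 179,375 kr

179,375 kr > 80,100 kr, so the book-profits minimum tax is the binding amount.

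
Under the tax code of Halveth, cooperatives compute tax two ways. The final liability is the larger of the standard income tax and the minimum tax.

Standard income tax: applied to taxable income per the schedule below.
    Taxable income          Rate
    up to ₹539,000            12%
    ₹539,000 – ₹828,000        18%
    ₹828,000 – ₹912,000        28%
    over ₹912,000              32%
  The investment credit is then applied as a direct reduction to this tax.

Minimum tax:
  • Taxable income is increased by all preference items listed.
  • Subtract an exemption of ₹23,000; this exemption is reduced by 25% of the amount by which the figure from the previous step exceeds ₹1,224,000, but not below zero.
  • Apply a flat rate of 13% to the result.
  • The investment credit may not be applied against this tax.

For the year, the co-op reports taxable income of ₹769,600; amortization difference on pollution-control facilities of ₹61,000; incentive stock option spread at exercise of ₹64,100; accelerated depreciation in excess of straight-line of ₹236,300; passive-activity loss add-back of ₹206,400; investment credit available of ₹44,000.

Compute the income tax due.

Minimum tax:
  Adjusted income: ₹769,600 + ₹61,000 + ₹64,100 + ₹236,300 + ₹206,400 = ₹1,337,400
  Exemption: 25% × (₹1,337,400 − ₹1,224,000) = ₹28,350 ≥ ₹23,000, so the exemption is fully phased out
  Base: ₹1,337,400 − ₹0 = ₹1,337,400
  ₹1,337,400 × 13% = ₹173,862

Standard income tax:
  ₹539,000 × 12% = ₹64,680
  ₹230,600 × 18% = ₹41,508
  → ₹106,188
  Less investment credit ₹44,000 → ₹62,188

₹173,862 > ₹62,188, so the minimum tax is the binding amount.

₹173,862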